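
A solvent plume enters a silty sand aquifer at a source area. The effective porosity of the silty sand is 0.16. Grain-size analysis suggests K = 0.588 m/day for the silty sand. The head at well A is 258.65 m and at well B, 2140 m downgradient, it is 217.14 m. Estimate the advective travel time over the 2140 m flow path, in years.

82.2

Hydraulic gradient i = (258.65 − 217.14) / 2140 = 41.51 / 2140 = 0.01940.
Darcy flux q = K · i = 0.5880 × 0.01940 = 0.01141 m/day.
Seepage velocity v = q / n_e = 0.01141 / 0.16 = 0.07128 m/day.
Travel time t = L / v = 2140 / 0.07128 = 30020 days = 82.19 years.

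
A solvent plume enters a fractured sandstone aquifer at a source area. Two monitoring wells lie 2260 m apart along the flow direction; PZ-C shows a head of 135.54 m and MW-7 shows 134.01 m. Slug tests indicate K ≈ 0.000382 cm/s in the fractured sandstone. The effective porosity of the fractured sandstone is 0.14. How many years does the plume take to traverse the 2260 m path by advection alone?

3880

Convert K: 0.000382 cm/s × 864 = 0.3300 m/day.
Hydraulic gradient i = (135.54 − 134.01) / 2260 = 1.53 / 2260 = 0.0006770.
Darcy flux q = K · i = 0.3300 × 0.0006770 = 0.0002234 m/day.
Seepage velocity v = q / n_e = 0.0002234 / 0.14 = 0.001596 m/day.
Travel time t = L / v = 2260 / 0.001596 = 1.416e+06 days = 3877 years.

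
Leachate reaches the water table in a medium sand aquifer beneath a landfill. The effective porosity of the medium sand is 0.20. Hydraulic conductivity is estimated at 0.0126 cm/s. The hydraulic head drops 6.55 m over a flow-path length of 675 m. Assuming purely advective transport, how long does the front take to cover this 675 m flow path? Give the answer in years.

3.50

Convert K: 0.0126 cm/s × 864 = 10.89 m/day.
Hydraulic gradient i = Δh / L = 6.55 / 675 = 0.009704.
Darcy flux q = K · i = 10.89 × 0.009704 = 0.1056 m/day.
Seepage velocity v = q / n_e = 0.1056 / 0.20 = 0.5282 m/day.
Travel time t = L / v = 675 / 0.5282 = 1278 days = 3.499 years.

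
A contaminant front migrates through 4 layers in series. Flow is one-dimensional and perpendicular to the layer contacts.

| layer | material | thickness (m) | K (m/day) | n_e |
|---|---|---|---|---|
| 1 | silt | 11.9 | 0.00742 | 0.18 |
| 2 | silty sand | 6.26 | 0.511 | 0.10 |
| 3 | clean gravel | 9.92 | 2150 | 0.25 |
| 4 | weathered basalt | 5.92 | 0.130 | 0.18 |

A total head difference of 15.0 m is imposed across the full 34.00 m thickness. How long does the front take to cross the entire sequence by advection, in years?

1.91

With flow normal to the layers, continuity requires the same specific discharge q through every layer.
Σ(b_i/K_i) = 11.9/0.00742 + 6.26/0.511 + 9.92/2150 + 5.92/0.130 = 1662 d.
q = Δh / Σ(b_i/K_i) = 15.0 / 1662 = 0.009028 m/day.
In each layer the seepage velocity is v_i = q/n_i, so the layer transit time is t_i = b_i·n_i / q:
  layer 1 (silt): t_1 = 11.9 × 0.18 / 0.009028 = 237.3 d
  layer 2 (silty sand): t_2 = 6.26 × 0.10 / 0.009028 = 69.34 d
  layer 3 (clean gravel): t_3 = 9.92 × 0.25 / 0.009028 = 274.7 d
  layer 4 (weathered basalt): t_4 = 5.92 × 0.18 / 0.009028 = 118.0 d
Total t = Σ t_i = 699.4 days = 1.915 years.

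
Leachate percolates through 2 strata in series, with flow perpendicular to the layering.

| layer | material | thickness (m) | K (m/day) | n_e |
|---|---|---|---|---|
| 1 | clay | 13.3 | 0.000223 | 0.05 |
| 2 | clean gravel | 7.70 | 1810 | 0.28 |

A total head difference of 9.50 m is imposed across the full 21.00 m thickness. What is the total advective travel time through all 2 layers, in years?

48.5

With flow normal to the layers, continuity requires the same specific discharge q through every layer.
Σ(b_i/K_i) = 13.3/0.000223 + 7.70/1810 = 59641 d.
q = Δh / Σ(b_i/K_i) = 9.50 / 59641 = 0.0001593 m/day.
In each layer the seepage velocity is v_i = q/n_i, so the layer transit time is t_i = b_i·n_i / q:
  layer 1 (clay): t_1 = 13.3 × 0.05 / 0.0001593 = 4175 d
  layer 2 (clean gravel): t_2 = 7.70 × 0.28 / 0.0001593 = 13535 d
Total t = Σ t_i = 17710 days = 48.49 years.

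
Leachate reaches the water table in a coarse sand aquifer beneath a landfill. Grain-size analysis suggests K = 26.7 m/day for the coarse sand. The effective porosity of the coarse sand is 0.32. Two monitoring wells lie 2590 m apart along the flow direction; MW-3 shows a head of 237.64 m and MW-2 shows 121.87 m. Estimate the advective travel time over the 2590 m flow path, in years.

1.90

Hydraulic gradient i = (237.64 − 121.87) / 2590 = 115.77 / 2590 = 0.04470.
Darcy flux q = K · i = 26.70 × 0.04470 = 1.193 m/day.
Seepage velocity v = q / n_e = 1.193 / 0.32 = 3.730 m/day.
Travel time t = L / v = 2590 / 3.730 = 694.5 days = 1.901 years.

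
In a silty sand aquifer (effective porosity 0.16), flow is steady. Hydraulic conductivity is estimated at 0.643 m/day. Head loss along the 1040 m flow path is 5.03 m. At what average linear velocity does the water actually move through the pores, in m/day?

0.0194

Hydraulic gradient i = Δh / L = 5.03 / 1040 = 0.004837.
Darcy flux q = K · i = 0.6430 × 0.004837 = 0.003110 m/day.
Seepage velocity v = q / n_e = 0.003110 / 0.16 = 0.01944 m/day.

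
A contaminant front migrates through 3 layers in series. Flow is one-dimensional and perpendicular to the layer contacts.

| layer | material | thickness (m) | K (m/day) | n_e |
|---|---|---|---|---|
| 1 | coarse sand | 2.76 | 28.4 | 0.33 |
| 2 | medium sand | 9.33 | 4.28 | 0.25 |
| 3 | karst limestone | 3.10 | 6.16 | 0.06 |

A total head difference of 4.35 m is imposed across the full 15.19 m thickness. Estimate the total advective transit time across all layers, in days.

2.19

With flow normal to the layers, continuity requires the same specific discharge q through every layer.
Σ(b_i/K_i) = 2.76/28.4 + 9.33/4.28 + 3.10/6.16 = 2.780 d.
q = Δh / Σ(b_i/K_i) = 4.35 / 2.780 = 1.565 m/day.
In each layer the seepage velocity is v_i = q/n_i, so the layer transit time is t_i = b_i·n_i / q:
  layer 1 (coarse sand): t_1 = 2.76 × 0.33 / 1.565 = 0.5821 d
  layer 2 (medium sand): t_2 = 9.33 × 0.25 / 1.565 = 1.491 d
  layer 3 (karst limestone): t_3 = 3.10 × 0.06 / 1.565 = 0.1189 d
Total t = Σ t_i = 2.192 days.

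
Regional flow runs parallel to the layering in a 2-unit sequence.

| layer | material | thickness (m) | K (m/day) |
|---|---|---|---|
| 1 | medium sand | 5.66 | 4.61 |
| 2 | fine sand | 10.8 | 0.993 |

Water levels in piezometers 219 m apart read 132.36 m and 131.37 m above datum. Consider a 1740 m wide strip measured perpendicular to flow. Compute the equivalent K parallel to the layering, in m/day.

Flow is parallel to layering, so each bed carries its own Darcy discharge and the transmissivities add.
Σ(K_i·b_i) = 4.61×5.66 + 0.993×10.8 = 36.82 m²/day.
Total thickness b = 16.46 m, so K_eq = Σ(K_i·b_i)/b = 2.237 m/day.

2.24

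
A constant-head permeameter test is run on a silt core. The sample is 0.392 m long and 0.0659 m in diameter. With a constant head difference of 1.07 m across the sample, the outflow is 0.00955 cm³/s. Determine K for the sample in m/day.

0.0886

Cross-sectional area A = π·(d/2)² = π × (0.0659/2)² = 0.003411 m².
Convert discharge: 0.00955 cm³/s = 9.550e-09 m³/s.
Darcy's law rearranged: K = Q·L / (A·Δh) = 9.550e-09 × 0.392 / (0.003411 × 1.07) = 1.026e-06 m/s = 0.08863 m/day.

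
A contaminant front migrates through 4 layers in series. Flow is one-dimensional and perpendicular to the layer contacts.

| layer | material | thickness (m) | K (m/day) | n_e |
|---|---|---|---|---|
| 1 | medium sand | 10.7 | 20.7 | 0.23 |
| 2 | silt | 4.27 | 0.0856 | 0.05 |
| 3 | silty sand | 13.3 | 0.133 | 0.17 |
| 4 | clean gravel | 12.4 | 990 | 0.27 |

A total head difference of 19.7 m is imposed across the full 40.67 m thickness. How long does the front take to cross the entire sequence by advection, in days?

With flow normal to the layers, continuity requires the same specific discharge q through every layer.
Σ(b_i/K_i) = 10.7/20.7 + 4.27/0.0856 + 13.3/0.133 + 12.4/990 = 150.4 d.
q = Δh / Σ(b_i/K_i) = 19.7 / 150.4 = 0.1310 m/day.
In each layer the seepage velocity is v_i = q/n_i, so the layer transit time is t_i = b_i·n_i / q:
  layer 1 (medium sand): t_1 = 10.7 × 0.23 / 0.1310 = 18.79 d
  layer 2 (silt): t_2 = 4.27 × 0.05 / 0.1310 = 1.630 d
  layer 3 (silty sand): t_3 = 13.3 × 0.17 / 0.1310 = 17.26 d
  layer 4 (clean gravel): t_4 = 12.4 × 0.27 / 0.1310 = 25.56 d
Total t = Σ t_i = 63.25 days.

63.2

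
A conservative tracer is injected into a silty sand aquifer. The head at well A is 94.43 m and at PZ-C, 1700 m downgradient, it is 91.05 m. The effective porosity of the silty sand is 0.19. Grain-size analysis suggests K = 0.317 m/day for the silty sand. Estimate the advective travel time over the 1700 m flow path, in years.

Hydraulic gradient i = (94.43 − 91.05) / 1700 = 3.38 / 1700 = 0.001988.
Darcy flux q = K · i = 0.3170 × 0.001988 = 0.0006303 m/day.
Seepage velocity v = q / n_e = 0.0006303 / 0.19 = 0.003317 m/day.
Travel time t = L / v = 1700 / 0.003317 = 5.125e+05 days = 1403 years.

1400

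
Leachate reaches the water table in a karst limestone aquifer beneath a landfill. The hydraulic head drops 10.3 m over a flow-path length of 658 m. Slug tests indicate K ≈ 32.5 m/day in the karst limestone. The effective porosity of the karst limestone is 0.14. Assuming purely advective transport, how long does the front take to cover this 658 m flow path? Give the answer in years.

Hydraulic gradient i = Δh / L = 10.3 / 658 = 0.01565.
Darcy flux q = K · i = 32.50 × 0.01565 = 0.5087 m/day.
Seepage velocity v = q / n_e = 0.5087 / 0.14 = 3.634 m/day.
Travel time t = L / v = 658 / 3.634 = 181.1 days = 0.4958 years.

0.496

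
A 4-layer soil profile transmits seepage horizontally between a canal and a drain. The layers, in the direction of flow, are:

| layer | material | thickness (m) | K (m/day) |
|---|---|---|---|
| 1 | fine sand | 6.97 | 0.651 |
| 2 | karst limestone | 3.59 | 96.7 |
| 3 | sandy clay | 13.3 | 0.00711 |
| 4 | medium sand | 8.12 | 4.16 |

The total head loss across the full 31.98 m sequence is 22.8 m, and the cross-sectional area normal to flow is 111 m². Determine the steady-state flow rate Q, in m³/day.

Flow is perpendicular to layering, so the layers act in series and the equivalent K is the thickness-weighted harmonic mean.
Total thickness L = 6.97 + 3.59 + 13.3 + 8.12 = 31.98 m.
Σ(b_i/K_i) = 6.97/0.651 + 3.59/96.7 + 13.3/0.00711 + 8.12/4.16 = 1883 d.
K_eq = L / Σ(b_i/K_i) = 31.98 / 1883 = 0.01698 m/day.
Q = K_eq · A · (Δh/L) = 0.01698 × 111 × (22.8/31.98) = 1.344 m³/day.

1.34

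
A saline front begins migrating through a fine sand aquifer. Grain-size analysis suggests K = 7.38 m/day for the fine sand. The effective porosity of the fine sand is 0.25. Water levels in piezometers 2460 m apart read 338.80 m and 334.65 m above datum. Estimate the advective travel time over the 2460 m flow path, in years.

Hydraulic gradient i = (338.80 − 334.65) / 2460 = 4.15 / 2460 = 0.001687.
Darcy flux q = K · i = 7.380 × 0.001687 = 0.01245 m/day.
Seepage velocity v = q / n_e = 0.01245 / 0.25 = 0.04980 m/day.
Travel time t = L / v = 2460 / 0.04980 = 49398 days = 135.2 years.

135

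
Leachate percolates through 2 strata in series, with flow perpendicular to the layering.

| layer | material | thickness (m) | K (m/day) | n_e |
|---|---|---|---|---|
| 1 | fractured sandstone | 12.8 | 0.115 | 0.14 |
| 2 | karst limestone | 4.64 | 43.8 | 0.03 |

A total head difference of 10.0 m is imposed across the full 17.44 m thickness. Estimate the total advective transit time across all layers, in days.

21.5

With flow normal to the layers, continuity requires the same specific discharge q through every layer.
Σ(b_i/K_i) = 12.8/0.115 + 4.64/43.8 = 111.4 d.
q = Δh / Σ(b_i/K_i) = 10.0 / 111.4 = 0.08976 m/day.
In each layer the seepage velocity is v_i = q/n_i, so the layer transit time is t_i = b_i·n_i / q:
  layer 1 (fractured sandstone): t_1 = 12.8 × 0.14 / 0.08976 = 19.96 d
  layer 2 (karst limestone): t_2 = 4.64 × 0.03 / 0.08976 = 1.551 d
Total t = Σ t_i = 21.52 days.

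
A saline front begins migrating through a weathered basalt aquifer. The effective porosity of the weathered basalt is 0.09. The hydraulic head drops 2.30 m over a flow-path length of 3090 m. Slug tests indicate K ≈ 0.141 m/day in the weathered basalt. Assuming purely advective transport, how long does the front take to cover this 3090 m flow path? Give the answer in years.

7250

Hydraulic gradient i = Δh / L = 2.30 / 3090 = 0.0007443.
Darcy flux q = K · i = 0.1410 × 0.0007443 = 0.0001050 m/day.
Seepage velocity v = q / n_e = 0.0001050 / 0.09 = 0.001166 m/day.
Travel time t = L / v = 3090 / 0.001166 = 2.650e+06 days = 7255 years.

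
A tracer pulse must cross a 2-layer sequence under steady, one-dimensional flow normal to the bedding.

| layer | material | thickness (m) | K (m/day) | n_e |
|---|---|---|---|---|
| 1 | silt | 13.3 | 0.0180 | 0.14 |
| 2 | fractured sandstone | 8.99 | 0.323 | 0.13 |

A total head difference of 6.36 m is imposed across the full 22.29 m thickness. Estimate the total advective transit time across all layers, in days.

365

With flow normal to the layers, continuity requires the same specific discharge q through every layer.
Σ(b_i/K_i) = 13.3/0.0180 + 8.99/0.323 = 766.7 d.
q = Δh / Σ(b_i/K_i) = 6.36 / 766.7 = 0.008295 m/day.
In each layer the seepage velocity is v_i = q/n_i, so the layer transit time is t_i = b_i·n_i / q:
  layer 1 (silt): t_1 = 13.3 × 0.14 / 0.008295 = 224.5 d
  layer 2 (fractured sandstone): t_2 = 8.99 × 0.13 / 0.008295 = 140.9 d
Total t = Σ t_i = 365.4 days.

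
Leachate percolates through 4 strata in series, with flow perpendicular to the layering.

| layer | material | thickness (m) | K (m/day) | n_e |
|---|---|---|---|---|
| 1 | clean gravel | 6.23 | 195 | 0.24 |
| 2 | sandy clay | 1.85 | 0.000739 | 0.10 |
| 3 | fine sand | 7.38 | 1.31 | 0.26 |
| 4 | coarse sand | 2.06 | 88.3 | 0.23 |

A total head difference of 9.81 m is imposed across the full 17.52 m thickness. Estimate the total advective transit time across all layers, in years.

With flow normal to the layers, continuity requires the same specific discharge q through every layer.
Σ(b_i/K_i) = 6.23/195 + 1.85/0.000739 + 7.38/1.31 + 2.06/88.3 = 2509 d.
q = Δh / Σ(b_i/K_i) = 9.81 / 2509 = 0.003910 m/day.
In each layer the seepage velocity is v_i = q/n_i, so the layer transit time is t_i = b_i·n_i / q:
  layer 1 (clean gravel): t_1 = 6.23 × 0.24 / 0.003910 = 382.4 d
  layer 2 (sandy clay): t_2 = 1.85 × 0.10 / 0.003910 = 47.32 d
  layer 3 (fine sand): t_3 = 7.38 × 0.26 / 0.003910 = 490.8 d
  layer 4 (coarse sand): t_4 = 2.06 × 0.23 / 0.003910 = 121.2 d
Total t = Σ t_i = 1042 days = 2.852 years.

2.85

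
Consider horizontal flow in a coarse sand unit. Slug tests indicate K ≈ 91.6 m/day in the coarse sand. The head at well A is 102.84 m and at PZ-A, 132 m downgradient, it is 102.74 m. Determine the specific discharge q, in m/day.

0.0694

Hydraulic gradient i = (102.84 − 102.74) / 132 = 0.1 / 132 = 0.0007576.
Specific discharge q = K · i = 91.60 × 0.0007576 = 0.06939 m/day.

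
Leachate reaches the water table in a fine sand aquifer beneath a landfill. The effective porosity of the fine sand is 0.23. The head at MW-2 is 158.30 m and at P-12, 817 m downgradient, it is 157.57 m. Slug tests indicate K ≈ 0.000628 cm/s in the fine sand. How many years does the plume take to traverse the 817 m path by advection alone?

1060

Convert K: 0.000628 cm/s × 864 = 0.5426 m/day.
Hydraulic gradient i = (158.30 − 157.57) / 817 = 0.73 / 817 = 0.0008935.
Darcy flux q = K · i = 0.5426 × 0.0008935 = 0.0004848 m/day.
Seepage velocity v = q / n_e = 0.0004848 / 0.23 = 0.002108 m/day.
Travel time t = L / v = 817 / 0.002108 = 3.876e+05 days = 1061 years.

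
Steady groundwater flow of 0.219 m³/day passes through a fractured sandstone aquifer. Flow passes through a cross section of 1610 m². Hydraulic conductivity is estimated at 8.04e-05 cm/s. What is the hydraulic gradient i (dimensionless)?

0.00196

Convert K: 8.04e-05 cm/s × 864 = 0.06947 m/day.
From Q = K·A·i, i = Q / (K·A) = 0.219 / (0.06947 × 1610) = 0.001958.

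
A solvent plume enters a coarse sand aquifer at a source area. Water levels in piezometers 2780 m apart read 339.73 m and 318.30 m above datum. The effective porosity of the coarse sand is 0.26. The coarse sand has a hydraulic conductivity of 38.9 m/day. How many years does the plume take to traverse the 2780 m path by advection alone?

Hydraulic gradient i = (339.73 − 318.30) / 2780 = 21.43 / 2780 = 0.007709.
Darcy flux q = K · i = 38.90 × 0.007709 = 0.2999 m/day.
Seepage velocity v = q / n_e = 0.2999 / 0.26 = 1.153 m/day.
Travel time t = L / v = 2780 / 1.153 = 2410 days = 6.599 years.

6.60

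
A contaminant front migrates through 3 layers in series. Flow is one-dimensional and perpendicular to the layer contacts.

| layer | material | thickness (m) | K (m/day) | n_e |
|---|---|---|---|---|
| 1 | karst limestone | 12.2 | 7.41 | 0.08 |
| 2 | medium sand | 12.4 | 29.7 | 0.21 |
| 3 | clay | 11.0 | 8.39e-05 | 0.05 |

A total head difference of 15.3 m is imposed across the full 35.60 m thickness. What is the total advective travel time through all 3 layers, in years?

96.9

With flow normal to the layers, continuity requires the same specific discharge q through every layer.
Σ(b_i/K_i) = 12.2/7.41 + 12.4/29.7 + 11.0/8.39e-05 = 1.311e+05 d.
q = Δh / Σ(b_i/K_i) = 15.3 / 1.311e+05 = 0.0001167 m/day.
In each layer the seepage velocity is v_i = q/n_i, so the layer transit time is t_i = b_i·n_i / q:
  layer 1 (karst limestone): t_1 = 12.2 × 0.08 / 0.0001167 = 8364 d
  layer 2 (medium sand): t_2 = 12.4 × 0.21 / 0.0001167 = 22314 d
  layer 3 (clay): t_3 = 11.0 × 0.05 / 0.0001167 = 4713 d
Total t = Σ t_i = 35391 days = 96.90 years.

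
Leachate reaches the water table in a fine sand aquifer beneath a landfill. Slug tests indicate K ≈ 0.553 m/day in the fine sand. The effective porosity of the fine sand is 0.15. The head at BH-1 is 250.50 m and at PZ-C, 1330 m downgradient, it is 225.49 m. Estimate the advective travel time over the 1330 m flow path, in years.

52.5

Hydraulic gradient i = (250.50 − 225.49) / 1330 = 25.01 / 1330 = 0.01880.
Darcy flux q = K · i = 0.5530 × 0.01880 = 0.01040 m/day.
Seepage velocity v = q / n_e = 0.01040 / 0.15 = 0.06933 m/day.
Travel time t = L / v = 1330 / 0.06933 = 19185 days = 52.52 years.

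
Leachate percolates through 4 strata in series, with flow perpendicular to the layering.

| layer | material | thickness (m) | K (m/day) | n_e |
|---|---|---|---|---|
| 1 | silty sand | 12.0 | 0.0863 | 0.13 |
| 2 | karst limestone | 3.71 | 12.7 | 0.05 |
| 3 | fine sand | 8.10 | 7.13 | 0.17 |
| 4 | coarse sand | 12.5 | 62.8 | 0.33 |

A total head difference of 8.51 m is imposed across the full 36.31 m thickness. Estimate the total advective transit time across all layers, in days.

With flow normal to the layers, continuity requires the same specific discharge q through every layer.
Σ(b_i/K_i) = 12.0/0.0863 + 3.71/12.7 + 8.10/7.13 + 12.5/62.8 = 140.7 d.
q = Δh / Σ(b_i/K_i) = 8.51 / 140.7 = 0.06049 m/day.
In each layer the seepage velocity is v_i = q/n_i, so the layer transit time is t_i = b_i·n_i / q:
  layer 1 (silty sand): t_1 = 12.0 × 0.13 / 0.06049 = 25.79 d
  layer 2 (karst limestone): t_2 = 3.71 × 0.05 / 0.06049 = 3.066 d
  layer 3 (fine sand): t_3 = 8.10 × 0.17 / 0.06049 = 22.76 d
  layer 4 (coarse sand): t_4 = 12.5 × 0.33 / 0.06049 = 68.19 d
Total t = Σ t_i = 119.8 days.

120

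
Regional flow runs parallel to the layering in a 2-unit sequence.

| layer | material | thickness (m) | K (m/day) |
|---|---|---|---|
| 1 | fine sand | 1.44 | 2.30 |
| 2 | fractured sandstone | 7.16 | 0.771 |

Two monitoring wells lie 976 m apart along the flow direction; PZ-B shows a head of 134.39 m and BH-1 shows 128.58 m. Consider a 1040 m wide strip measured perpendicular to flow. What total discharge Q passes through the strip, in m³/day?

Flow is parallel to layering, so each bed carries its own Darcy discharge and the transmissivities add.
Σ(K_i·b_i) = 2.30×1.44 + 0.771×7.16 = 8.832 m²/day.
Hydraulic gradient i = (134.39 − 128.58) / 976 = 5.81 / 976 = 0.005953.
Q = Σ(K_i·b_i) · W · i = 8.832 × 1040 × 0.005953 = 54.68 m³/day.

54.7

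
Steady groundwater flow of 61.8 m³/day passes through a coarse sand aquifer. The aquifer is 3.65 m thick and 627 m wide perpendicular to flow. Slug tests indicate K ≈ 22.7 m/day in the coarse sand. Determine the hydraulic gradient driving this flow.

Cross-sectional area A = 627 × 3.65 = 2289 m².
From Q = K·A·i, i = Q / (K·A) = 61.8 / (22.70 × 2289) = 0.001190.

0.00119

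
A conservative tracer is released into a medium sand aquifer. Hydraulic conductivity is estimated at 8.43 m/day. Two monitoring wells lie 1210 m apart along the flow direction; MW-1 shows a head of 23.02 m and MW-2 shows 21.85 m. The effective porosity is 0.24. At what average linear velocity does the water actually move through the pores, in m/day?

Hydraulic gradient i = (23.02 − 21.85) / 1210 = 1.17 / 1210 = 0.0009669.
Darcy flux q = K · i = 8.430 × 0.0009669 = 0.008151 m/day.
Seepage velocity v = q / n_e = 0.008151 / 0.24 = 0.03396 m/day.

0.0340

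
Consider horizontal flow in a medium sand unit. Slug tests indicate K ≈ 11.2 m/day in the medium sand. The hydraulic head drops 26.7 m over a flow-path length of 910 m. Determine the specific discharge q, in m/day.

0.329

Hydraulic gradient i = Δh / L = 26.7 / 910 = 0.02934.
Specific discharge q = K · i = 11.20 × 0.02934 = 0.3286 m/day.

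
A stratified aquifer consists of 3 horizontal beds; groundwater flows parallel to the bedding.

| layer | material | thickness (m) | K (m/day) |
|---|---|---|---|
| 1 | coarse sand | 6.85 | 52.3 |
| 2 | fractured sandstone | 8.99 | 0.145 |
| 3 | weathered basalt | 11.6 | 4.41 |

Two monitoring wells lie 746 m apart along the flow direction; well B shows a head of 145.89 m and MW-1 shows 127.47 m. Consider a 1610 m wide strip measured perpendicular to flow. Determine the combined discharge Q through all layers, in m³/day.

Flow is parallel to layering, so each bed carries its own Darcy discharge and the transmissivities add.
Σ(K_i·b_i) = 52.3×6.85 + 0.145×8.99 + 4.41×11.6 = 410.7 m²/day.
Hydraulic gradient i = (145.89 − 127.47) / 746 = 18.42 / 746 = 0.02469.
Q = Σ(K_i·b_i) · W · i = 410.7 × 1610 × 0.02469 = 16327 m³/day.

16300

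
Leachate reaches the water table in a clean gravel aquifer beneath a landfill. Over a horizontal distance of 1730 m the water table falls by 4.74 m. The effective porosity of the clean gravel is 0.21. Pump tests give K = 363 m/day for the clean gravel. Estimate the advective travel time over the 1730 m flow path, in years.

Hydraulic gradient i = Δh / L = 4.74 / 1730 = 0.002740.
Darcy flux q = K · i = 363.0 × 0.002740 = 0.9946 m/day.
Seepage velocity v = q / n_e = 0.9946 / 0.21 = 4.736 m/day.
Travel time t = L / v = 1730 / 4.736 = 365.3 days = 1.000 years.

1.00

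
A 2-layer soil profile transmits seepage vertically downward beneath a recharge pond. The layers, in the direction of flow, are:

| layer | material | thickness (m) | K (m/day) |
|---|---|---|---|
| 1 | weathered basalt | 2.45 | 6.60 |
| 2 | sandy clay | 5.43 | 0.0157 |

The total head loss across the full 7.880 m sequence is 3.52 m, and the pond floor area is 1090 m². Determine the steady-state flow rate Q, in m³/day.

11.1

Flow is perpendicular to layering, so the layers act in series and the equivalent K is the thickness-weighted harmonic mean.
Total thickness L = 2.45 + 5.43 = 7.880 m.
Σ(b_i/K_i) = 2.45/6.60 + 5.43/0.0157 = 346.2 d.
K_eq = L / Σ(b_i/K_i) = 7.880 / 346.2 = 0.02276 m/day.
Q = K_eq · A · (Δh/L) = 0.02276 × 1090 × (3.52/7.880) = 11.08 m³/day.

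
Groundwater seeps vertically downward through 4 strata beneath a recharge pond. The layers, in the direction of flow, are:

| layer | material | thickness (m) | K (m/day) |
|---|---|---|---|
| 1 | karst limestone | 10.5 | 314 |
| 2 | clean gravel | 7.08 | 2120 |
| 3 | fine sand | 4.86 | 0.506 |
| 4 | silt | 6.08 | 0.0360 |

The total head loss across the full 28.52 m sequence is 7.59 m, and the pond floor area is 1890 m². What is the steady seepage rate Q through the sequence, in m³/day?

Flow is perpendicular to layering, so the layers act in series and the equivalent K is the thickness-weighted harmonic mean.
Total thickness L = 10.5 + 7.08 + 4.86 + 6.08 = 28.52 m.
Σ(b_i/K_i) = 10.5/314 + 7.08/2120 + 4.86/0.506 + 6.08/0.0360 = 178.5 d.
K_eq = L / Σ(b_i/K_i) = 28.52 / 178.5 = 0.1597 m/day.
Q = K_eq · A · (Δh/L) = 0.1597 × 1890 × (7.59/28.52) = 80.35 m³/day.

80.4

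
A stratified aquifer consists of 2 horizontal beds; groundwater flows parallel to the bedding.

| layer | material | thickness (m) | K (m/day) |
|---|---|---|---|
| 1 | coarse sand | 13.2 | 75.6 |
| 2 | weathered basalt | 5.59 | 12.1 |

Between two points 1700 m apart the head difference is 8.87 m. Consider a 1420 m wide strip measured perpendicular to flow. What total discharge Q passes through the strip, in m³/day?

Flow is parallel to layering, so each bed carries its own Darcy discharge and the transmissivities add.
Σ(K_i·b_i) = 75.6×13.2 + 12.1×5.59 = 1066 m²/day.
Hydraulic gradient i = Δh / L = 8.87 / 1700 = 0.005218.
Q = Σ(K_i·b_i) · W · i = 1066 × 1420 × 0.005218 = 7895 m³/day.

7890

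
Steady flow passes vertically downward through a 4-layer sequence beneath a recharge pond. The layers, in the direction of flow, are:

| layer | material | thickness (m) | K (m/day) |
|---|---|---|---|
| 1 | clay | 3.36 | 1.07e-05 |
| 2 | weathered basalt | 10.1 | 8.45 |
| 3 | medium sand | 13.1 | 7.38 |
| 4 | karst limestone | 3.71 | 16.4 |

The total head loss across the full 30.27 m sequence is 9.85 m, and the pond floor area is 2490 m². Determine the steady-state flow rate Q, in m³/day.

0.0781

Flow is perpendicular to layering, so the layers act in series and the equivalent K is the thickness-weighted harmonic mean.
Total thickness L = 3.36 + 10.1 + 13.1 + 3.71 = 30.27 m.
Σ(b_i/K_i) = 3.36/1.07e-05 + 10.1/8.45 + 13.1/7.38 + 3.71/16.4 = 3.140e+05 d.
K_eq = L / Σ(b_i/K_i) = 30.27 / 3.140e+05 = 9.639e-05 m/day.
Q = K_eq · A · (Δh/L) = 9.639e-05 × 2490 × (9.85/30.27) = 0.07810 m³/day.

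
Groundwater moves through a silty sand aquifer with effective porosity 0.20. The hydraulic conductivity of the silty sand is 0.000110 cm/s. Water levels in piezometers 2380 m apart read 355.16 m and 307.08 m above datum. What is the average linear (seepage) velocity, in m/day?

0.00960

Convert K: 0.000110 cm/s × 864 = 0.09504 m/day.
Hydraulic gradient i = (355.16 − 307.08) / 2380 = 48.08 / 2380 = 0.02020.
Darcy flux q = K · i = 0.09504 × 0.02020 = 0.001920 m/day.
Seepage velocity v = q / n_e = 0.001920 / 0.20 = 0.009600 m/day.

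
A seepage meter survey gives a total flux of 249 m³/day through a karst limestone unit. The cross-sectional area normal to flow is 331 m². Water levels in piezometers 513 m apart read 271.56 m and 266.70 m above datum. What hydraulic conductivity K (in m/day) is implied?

Hydraulic gradient i = (271.56 − 266.70) / 513 = 4.86 / 513 = 0.009474.
From Q = K·A·i, K = Q / (A·i) = 249 / (331.0 × 0.009474) = 79.41 m/day.

79.4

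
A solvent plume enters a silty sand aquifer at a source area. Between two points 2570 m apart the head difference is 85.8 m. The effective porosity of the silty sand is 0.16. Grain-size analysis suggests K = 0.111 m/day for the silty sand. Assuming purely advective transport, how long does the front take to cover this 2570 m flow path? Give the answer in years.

Hydraulic gradient i = Δh / L = 85.8 / 2570 = 0.03339.
Darcy flux q = K · i = 0.1110 × 0.03339 = 0.003706 m/day.
Seepage velocity v = q / n_e = 0.003706 / 0.16 = 0.02316 m/day.
Travel time t = L / v = 2570 / 0.02316 = 1.110e+05 days = 303.8 years.

304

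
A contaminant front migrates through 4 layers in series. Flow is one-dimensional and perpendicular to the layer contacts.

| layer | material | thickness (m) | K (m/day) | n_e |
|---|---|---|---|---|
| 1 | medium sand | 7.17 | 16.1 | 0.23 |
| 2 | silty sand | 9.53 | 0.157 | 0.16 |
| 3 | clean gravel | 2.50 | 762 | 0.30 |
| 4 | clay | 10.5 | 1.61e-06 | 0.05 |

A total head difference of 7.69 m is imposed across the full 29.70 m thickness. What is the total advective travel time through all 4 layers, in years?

With flow normal to the layers, continuity requires the same specific discharge q through every layer.
Σ(b_i/K_i) = 7.17/16.1 + 9.53/0.157 + 2.50/762 + 10.5/1.61e-06 = 6.522e+06 d.
q = Δh / Σ(b_i/K_i) = 7.69 / 6.522e+06 = 1.179e-06 m/day.
In each layer the seepage velocity is v_i = q/n_i, so the layer transit time is t_i = b_i·n_i / q:
  layer 1 (medium sand): t_1 = 7.17 × 0.23 / 1.179e-06 = 1.399e+06 d
  layer 2 (silty sand): t_2 = 9.53 × 0.16 / 1.179e-06 = 1.293e+06 d
  layer 3 (clean gravel): t_3 = 2.50 × 0.30 / 1.179e-06 = 6.361e+05 d
  layer 4 (clay): t_4 = 10.5 × 0.05 / 1.179e-06 = 4.452e+05 d
Total t = Σ t_i = 3.773e+06 days = 10330 years.

10300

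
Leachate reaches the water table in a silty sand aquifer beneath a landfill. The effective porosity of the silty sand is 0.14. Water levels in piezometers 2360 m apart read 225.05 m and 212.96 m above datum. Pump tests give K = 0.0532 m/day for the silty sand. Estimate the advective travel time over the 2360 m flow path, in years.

3320

Hydraulic gradient i = (225.05 − 212.96) / 2360 = 12.09 / 2360 = 0.005123.
Darcy flux q = K · i = 0.05320 × 0.005123 = 0.0002725 m/day.
Seepage velocity v = q / n_e = 0.0002725 / 0.14 = 0.001947 m/day.
Travel time t = L / v = 2360 / 0.001947 = 1.212e+06 days = 3319 years.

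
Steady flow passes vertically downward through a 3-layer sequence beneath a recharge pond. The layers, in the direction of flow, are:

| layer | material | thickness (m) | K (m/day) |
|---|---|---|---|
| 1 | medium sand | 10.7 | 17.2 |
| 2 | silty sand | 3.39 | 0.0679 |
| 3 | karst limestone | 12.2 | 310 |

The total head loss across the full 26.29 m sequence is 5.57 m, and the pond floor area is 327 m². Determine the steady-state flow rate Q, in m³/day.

36.0

Flow is perpendicular to layering, so the layers act in series and the equivalent K is the thickness-weighted harmonic mean.
Total thickness L = 10.7 + 3.39 + 12.2 = 26.29 m.
Σ(b_i/K_i) = 10.7/17.2 + 3.39/0.0679 + 12.2/310 = 50.59 d.
K_eq = L / Σ(b_i/K_i) = 26.29 / 50.59 = 0.5197 m/day.
Q = K_eq · A · (Δh/L) = 0.5197 × 327 × (5.57/26.29) = 36.00 m³/day.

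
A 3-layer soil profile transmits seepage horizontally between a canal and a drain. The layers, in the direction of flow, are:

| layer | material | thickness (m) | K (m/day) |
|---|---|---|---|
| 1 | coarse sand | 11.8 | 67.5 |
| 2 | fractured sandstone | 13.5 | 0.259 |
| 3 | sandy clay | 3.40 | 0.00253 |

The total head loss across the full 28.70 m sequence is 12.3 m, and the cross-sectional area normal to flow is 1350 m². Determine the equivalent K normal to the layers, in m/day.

Flow is perpendicular to layering, so the layers act in series and the equivalent K is the thickness-weighted harmonic mean.
Total thickness L = 11.8 + 13.5 + 3.40 = 28.70 m.
Σ(b_i/K_i) = 11.8/67.5 + 13.5/0.259 + 3.40/0.00253 = 1396 d.
K_eq = L / Σ(b_i/K_i) = 28.70 / 1396 = 0.02056 m/day.

0.0206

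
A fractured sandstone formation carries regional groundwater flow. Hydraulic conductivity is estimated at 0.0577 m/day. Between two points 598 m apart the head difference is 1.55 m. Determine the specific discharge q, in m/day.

0.000150

Hydraulic gradient i = Δh / L = 1.55 / 598 = 0.002592.
Specific discharge q = K · i = 0.05770 × 0.002592 = 0.0001496 m/day.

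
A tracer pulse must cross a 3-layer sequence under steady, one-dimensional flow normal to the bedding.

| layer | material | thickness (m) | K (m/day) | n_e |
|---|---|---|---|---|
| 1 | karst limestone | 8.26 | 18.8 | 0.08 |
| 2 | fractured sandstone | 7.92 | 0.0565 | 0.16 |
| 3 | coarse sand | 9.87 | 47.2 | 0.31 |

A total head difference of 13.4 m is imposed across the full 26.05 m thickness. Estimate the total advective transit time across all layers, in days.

52.4

With flow normal to the layers, continuity requires the same specific discharge q through every layer.
Σ(b_i/K_i) = 8.26/18.8 + 7.92/0.0565 + 9.87/47.2 = 140.8 d.
q = Δh / Σ(b_i/K_i) = 13.4 / 140.8 = 0.09515 m/day.
In each layer the seepage velocity is v_i = q/n_i, so the layer transit time is t_i = b_i·n_i / q:
  layer 1 (karst limestone): t_1 = 8.26 × 0.08 / 0.09515 = 6.945 d
  layer 2 (fractured sandstone): t_2 = 7.92 × 0.16 / 0.09515 = 13.32 d
  layer 3 (coarse sand): t_3 = 9.87 × 0.31 / 0.09515 = 32.16 d
Total t = Σ t_i = 52.42 days.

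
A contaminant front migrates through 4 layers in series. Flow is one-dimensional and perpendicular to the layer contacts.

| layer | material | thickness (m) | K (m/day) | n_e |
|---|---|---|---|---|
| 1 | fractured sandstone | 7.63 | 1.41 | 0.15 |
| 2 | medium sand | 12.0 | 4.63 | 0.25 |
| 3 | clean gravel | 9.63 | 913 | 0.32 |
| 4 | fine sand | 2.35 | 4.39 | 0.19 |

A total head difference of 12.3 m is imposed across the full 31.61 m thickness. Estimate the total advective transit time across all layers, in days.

5.33

With flow normal to the layers, continuity requires the same specific discharge q through every layer.
Σ(b_i/K_i) = 7.63/1.41 + 12.0/4.63 + 9.63/913 + 2.35/4.39 = 8.549 d.
q = Δh / Σ(b_i/K_i) = 12.3 / 8.549 = 1.439 m/day.
In each layer the seepage velocity is v_i = q/n_i, so the layer transit time is t_i = b_i·n_i / q:
  layer 1 (fractured sandstone): t_1 = 7.63 × 0.15 / 1.439 = 0.7955 d
  layer 2 (medium sand): t_2 = 12.0 × 0.25 / 1.439 = 2.085 d
  layer 3 (clean gravel): t_3 = 9.63 × 0.32 / 1.439 = 2.142 d
  layer 4 (fine sand): t_4 = 2.35 × 0.19 / 1.439 = 0.3103 d
Total t = Σ t_i = 5.333 days.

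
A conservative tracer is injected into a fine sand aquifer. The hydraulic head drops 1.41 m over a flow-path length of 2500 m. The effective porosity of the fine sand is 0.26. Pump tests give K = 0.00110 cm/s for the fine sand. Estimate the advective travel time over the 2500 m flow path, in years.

Convert K: 0.00110 cm/s × 864 = 0.9504 m/day.
Hydraulic gradient i = Δh / L = 1.41 / 2500 = 0.0005640.
Darcy flux q = K · i = 0.9504 × 0.0005640 = 0.0005360 m/day.
Seepage velocity v = q / n_e = 0.0005360 / 0.26 = 0.002062 m/day.
Travel time t = L / v = 2500 / 0.002062 = 1.213e+06 days = 3320 years.

3320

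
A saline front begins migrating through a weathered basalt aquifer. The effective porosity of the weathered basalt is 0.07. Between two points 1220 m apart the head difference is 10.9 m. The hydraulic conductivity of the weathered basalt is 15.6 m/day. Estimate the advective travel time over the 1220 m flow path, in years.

Hydraulic gradient i = Δh / L = 10.9 / 1220 = 0.008934.
Darcy flux q = K · i = 15.60 × 0.008934 = 0.1394 m/day.
Seepage velocity v = q / n_e = 0.1394 / 0.07 = 1.991 m/day.
Travel time t = L / v = 1220 / 1.991 = 612.7 days = 1.678 years.

1.68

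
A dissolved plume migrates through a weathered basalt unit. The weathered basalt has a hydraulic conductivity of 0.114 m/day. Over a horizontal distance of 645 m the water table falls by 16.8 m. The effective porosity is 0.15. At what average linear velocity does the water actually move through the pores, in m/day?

0.0198

Hydraulic gradient i = Δh / L = 16.8 / 645 = 0.02605.
Darcy flux q = K · i = 0.1140 × 0.02605 = 0.002969 m/day.
Seepage velocity v = q / n_e = 0.002969 / 0.15 = 0.01980 m/day.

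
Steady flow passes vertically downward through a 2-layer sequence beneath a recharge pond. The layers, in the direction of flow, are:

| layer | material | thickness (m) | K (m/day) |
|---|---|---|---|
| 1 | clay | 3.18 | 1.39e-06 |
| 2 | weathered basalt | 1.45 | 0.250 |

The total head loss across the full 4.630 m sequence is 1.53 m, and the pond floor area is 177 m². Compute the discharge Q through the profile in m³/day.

0.000118

Flow is perpendicular to layering, so the layers act in series and the equivalent K is the thickness-weighted harmonic mean.
Total thickness L = 3.18 + 1.45 = 4.630 m.
Σ(b_i/K_i) = 3.18/1.39e-06 + 1.45/0.250 = 2.288e+06 d.
K_eq = L / Σ(b_i/K_i) = 4.630 / 2.288e+06 = 2.024e-06 m/day.
Q = K_eq · A · (Δh/L) = 2.024e-06 × 177 × (1.53/4.630) = 0.0001184 m³/day.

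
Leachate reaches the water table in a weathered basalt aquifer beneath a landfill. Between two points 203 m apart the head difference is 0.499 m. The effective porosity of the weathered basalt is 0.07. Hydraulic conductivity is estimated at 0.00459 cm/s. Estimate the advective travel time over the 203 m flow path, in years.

3.99

Convert K: 0.00459 cm/s × 864 = 3.966 m/day.
Hydraulic gradient i = Δh / L = 0.499 / 203 = 0.002458.
Darcy flux q = K · i = 3.966 × 0.002458 = 0.009748 m/day.
Seepage velocity v = q / n_e = 0.009748 / 0.07 = 0.1393 m/day.
Travel time t = L / v = 203 / 0.1393 = 1458 days = 3.991 years.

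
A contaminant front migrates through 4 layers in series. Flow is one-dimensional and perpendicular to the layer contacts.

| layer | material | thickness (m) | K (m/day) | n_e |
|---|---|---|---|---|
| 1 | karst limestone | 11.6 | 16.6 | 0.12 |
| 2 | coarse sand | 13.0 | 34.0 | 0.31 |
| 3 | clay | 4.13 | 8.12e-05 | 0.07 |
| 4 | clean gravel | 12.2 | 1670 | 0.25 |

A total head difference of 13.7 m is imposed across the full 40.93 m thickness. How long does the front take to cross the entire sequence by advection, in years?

With flow normal to the layers, continuity requires the same specific discharge q through every layer.
Σ(b_i/K_i) = 11.6/16.6 + 13.0/34.0 + 4.13/8.12e-05 + 12.2/1670 = 50863 d.
q = Δh / Σ(b_i/K_i) = 13.7 / 50863 = 0.0002694 m/day.
In each layer the seepage velocity is v_i = q/n_i, so the layer transit time is t_i = b_i·n_i / q:
  layer 1 (karst limestone): t_1 = 11.6 × 0.12 / 0.0002694 = 5168 d
  layer 2 (coarse sand): t_2 = 13.0 × 0.31 / 0.0002694 = 14962 d
  layer 3 (clay): t_3 = 4.13 × 0.07 / 0.0002694 = 1073 d
  layer 4 (clean gravel): t_4 = 12.2 × 0.25 / 0.0002694 = 11324 d
Total t = Σ t_i = 32527 days = 89.05 years.

89.1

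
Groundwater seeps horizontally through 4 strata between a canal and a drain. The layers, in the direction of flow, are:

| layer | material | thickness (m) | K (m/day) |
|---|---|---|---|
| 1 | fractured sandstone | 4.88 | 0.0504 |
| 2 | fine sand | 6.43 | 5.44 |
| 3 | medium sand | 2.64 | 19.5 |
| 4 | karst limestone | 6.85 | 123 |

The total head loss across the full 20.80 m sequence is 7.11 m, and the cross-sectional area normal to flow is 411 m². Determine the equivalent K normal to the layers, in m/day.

Flow is perpendicular to layering, so the layers act in series and the equivalent K is the thickness-weighted harmonic mean.
Total thickness L = 4.88 + 6.43 + 2.64 + 6.85 = 20.80 m.
Σ(b_i/K_i) = 4.88/0.0504 + 6.43/5.44 + 2.64/19.5 + 6.85/123 = 98.20 d.
K_eq = L / Σ(b_i/K_i) = 20.80 / 98.20 = 0.2118 m/day.

0.212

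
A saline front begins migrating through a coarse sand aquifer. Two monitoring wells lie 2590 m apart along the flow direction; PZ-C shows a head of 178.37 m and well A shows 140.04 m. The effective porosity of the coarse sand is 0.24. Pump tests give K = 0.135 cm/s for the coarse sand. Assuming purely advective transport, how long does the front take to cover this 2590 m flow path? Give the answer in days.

360

Convert K: 0.135 cm/s × 864 = 116.6 m/day.
Hydraulic gradient i = (178.37 − 140.04) / 2590 = 38.33 / 2590 = 0.01480.
Darcy flux q = K · i = 116.6 × 0.01480 = 1.726 m/day.
Seepage velocity v = q / n_e = 1.726 / 0.24 = 7.192 m/day.
Travel time t = L / v = 2590 / 7.192 = 360.1 days.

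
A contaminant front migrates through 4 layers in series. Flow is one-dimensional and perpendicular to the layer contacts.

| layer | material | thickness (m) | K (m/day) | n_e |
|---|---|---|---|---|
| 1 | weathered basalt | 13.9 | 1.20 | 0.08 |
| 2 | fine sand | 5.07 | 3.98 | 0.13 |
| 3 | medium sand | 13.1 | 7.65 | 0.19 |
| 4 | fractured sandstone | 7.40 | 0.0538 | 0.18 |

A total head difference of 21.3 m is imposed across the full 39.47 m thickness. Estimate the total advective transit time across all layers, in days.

39.9

With flow normal to the layers, continuity requires the same specific discharge q through every layer.
Σ(b_i/K_i) = 13.9/1.20 + 5.07/3.98 + 13.1/7.65 + 7.40/0.0538 = 152.1 d.
q = Δh / Σ(b_i/K_i) = 21.3 / 152.1 = 0.1400 m/day.
In each layer the seepage velocity is v_i = q/n_i, so the layer transit time is t_i = b_i·n_i / q:
  layer 1 (weathered basalt): t_1 = 13.9 × 0.08 / 0.1400 = 7.941 d
  layer 2 (fine sand): t_2 = 5.07 × 0.13 / 0.1400 = 4.707 d
  layer 3 (medium sand): t_3 = 13.1 × 0.19 / 0.1400 = 17.78 d
  layer 4 (fractured sandstone): t_4 = 7.40 × 0.18 / 0.1400 = 9.513 d
Total t = Σ t_i = 39.94 days.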